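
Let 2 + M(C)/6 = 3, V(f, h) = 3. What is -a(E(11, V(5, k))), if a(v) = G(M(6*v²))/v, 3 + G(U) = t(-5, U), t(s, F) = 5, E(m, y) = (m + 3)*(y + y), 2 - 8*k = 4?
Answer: -1/42 ≈ -0.023810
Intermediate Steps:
k = -¼ (k = ¼ - ⅛*4 = ¼ - ½ = -¼ ≈ -0.25000)
E(m, y) = 2*y*(3 + m) (E(m, y) = (3 + m)*(2*y) = 2*y*(3 + m))
M(C) = 6 (M(C) = -12 + 6*3 = -12 + 18 = 6)
G(U) = 2 (G(U) = -3 + 5 = 2)
a(v) = 2/v
-a(E(11, V(5, k))) = -2/(2*3*(3 + 11)) = -2/(2*3*14) = -2/84 = -1*1/42 = -1/42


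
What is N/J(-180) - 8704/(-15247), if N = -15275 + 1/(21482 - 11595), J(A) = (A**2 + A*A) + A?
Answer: 90508497237/270591024755 ≈ 0.33448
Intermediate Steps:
J(A) = A + 2*A**2 (J(A) = (A**2 + A**2) + A = 2*A**2 + A = A + 2*A**2)
N = -151023924/9887 (N = -15275 + 1/9887 = -151023924/9887 ≈ -15275.)
N/J(-180) - 8704/(-15247) = -151023924*(-1/(180*(1 + 2*(-180))))/9887 - 8704/(-15247) = -151023924*(-1/(180*(1 - 360)))/9887 - 8704*(-1/15247) = -151023924/(9887*((-180*(-359)))) + 8704/15247 = -151023924/9887/64620 + 8704/15247 = -151023924/9887*1/64620 + 8704/15247 = -4195109/17747165 + 8704/15247 = 90508497237/270591024755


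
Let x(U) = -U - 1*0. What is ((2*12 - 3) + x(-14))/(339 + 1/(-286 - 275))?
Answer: 19635/190178 ≈ 0.10325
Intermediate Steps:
x(U) = -U (x(U) = -U + 0 = -U)
((2*12 - 3) + x(-14))/(339 + 1/(-286 - 275)) = ((2*12 - 3) - 1*(-14))/(339 + 1/(-286 - 275)) = ((24 - 3) + 14)/(339 + 1/(-561)) = (21 + 14)/(339 - 1/561) = 35/(190178/561) = 35*(561/190178) = 19635/190178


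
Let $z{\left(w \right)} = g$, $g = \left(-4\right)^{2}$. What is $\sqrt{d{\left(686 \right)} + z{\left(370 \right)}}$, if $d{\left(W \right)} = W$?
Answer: $3 \sqrt{78} \approx 26.495$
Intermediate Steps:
$g = 16$
$z{\left(w \right)} = 16$
$\sqrt{d{\left(686 \right)} + z{\left(370 \right)}} = \sqrt{686 + 16} = \sqrt{702} = 3 \sqrt{78}$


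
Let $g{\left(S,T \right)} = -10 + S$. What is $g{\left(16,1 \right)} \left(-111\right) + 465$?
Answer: $-201$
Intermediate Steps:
$g{\left(16,1 \right)} \left(-111\right) + 465 = \left(-10 + 16\right) \left(-111\right) + 465 = 6 \left(-111\right) + 465 = -666 + 465 = -201$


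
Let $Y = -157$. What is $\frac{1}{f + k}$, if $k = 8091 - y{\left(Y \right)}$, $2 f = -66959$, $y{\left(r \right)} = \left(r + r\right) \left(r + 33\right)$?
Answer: $- \frac{2}{128649} \approx -1.5546 \cdot 10^{-5}$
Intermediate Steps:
$y{\left(r \right)} = 2 r \left(33 + r\right)$
$f = - \frac{66959}{2}$ ($f = \frac{1}{2} \left(-66959\right) = - \frac{66959}{2} \approx -33480.0$)
$k = -30845$ ($k = 8091 - 2 \left(-157\right) \left(33 - 157\right) = 8091 - 2 \left(-157\right) \left(-124\right) = 8091 - 38936 = -30845$)
$\frac{1}{f + k} = \frac{1}{- \frac{66959}{2} - 30845} = \frac{1}{- \frac{128649}{2}} = - \frac{2}{128649}$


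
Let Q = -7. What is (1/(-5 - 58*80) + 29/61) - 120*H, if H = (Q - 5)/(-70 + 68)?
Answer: -221210701/307440 ≈ -719.52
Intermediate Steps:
H = 6 (H = (-7 - 5)/(-70 + 68) = -12/(-2) = -12*(-1/2) = 6)
(1/(-5 - 58*80) + 29/61) - 120*H = (1/(-5 - 58*80) + 29/61) - 120*6 = ((1/80)/(-63) + 29*(1/61)) - 720 = (-1/63*1/80 + 29/61) - 720 = (-1/5040 + 29/61) - 720 = 146099/307440 - 720 = -221210701/307440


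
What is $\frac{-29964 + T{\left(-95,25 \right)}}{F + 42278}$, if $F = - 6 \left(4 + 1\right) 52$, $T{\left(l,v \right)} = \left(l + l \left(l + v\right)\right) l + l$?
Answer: $- \frac{326392}{20359} \approx -16.032$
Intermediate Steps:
$T{\left(l,v \right)} = l + l \left(l + l \left(l + v\right)\right)$ ($T{\left(l,v \right)} = l \left(l + l \left(l + v\right)\right) + l = l + l \left(l + l \left(l + v\right)\right)$)
$F = -1560$ ($F = \left(-6\right) 5 \cdot 52 = \left(-30\right) 52 = -1560$)
$\frac{-29964 + T{\left(-95,25 \right)}}{F + 42278} = \frac{-29964 - 95 \left(1 - 95 + \left(-95\right)^{2} - 2375\right)}{-1560 + 42278} = \frac{-29964 - 95 \left(1 - 95 + 9025 - 2375\right)}{40718} = \left(-29964 - 622820\right) \frac{1}{40718} = \left(-652784\right) \frac{1}{40718} = - \frac{326392}{20359}$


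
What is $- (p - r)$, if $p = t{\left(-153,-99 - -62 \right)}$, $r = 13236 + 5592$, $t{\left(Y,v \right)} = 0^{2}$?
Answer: $18828$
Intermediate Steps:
$t{\left(Y,v \right)} = 0$
$r = 18828$
$p = 0$
$- (p - r) = - (0 - 18828) = \left(-1\right) \left(-18828\right) = 18828$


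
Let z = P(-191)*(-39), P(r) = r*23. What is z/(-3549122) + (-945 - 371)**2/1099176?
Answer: 744781212985/487638715434 ≈ 1.5273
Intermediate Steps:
P(r) = 23*r
z = 171327 (z = (23*(-191))*(-39) = -4393*(-39) = 171327)
z/(-3549122) + (-945 - 371)**2/1099176 = 171327/(-3549122) + (-945 - 371)**2/1099176 = 171327*(-1/3549122) + (-1316)**2*(1/1099176) = -171327/3549122 + 1731856*(1/1099176) = -171327/3549122 + 216482/137397 = 744781212985/487638715434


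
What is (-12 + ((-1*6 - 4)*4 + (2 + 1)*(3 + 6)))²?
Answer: 625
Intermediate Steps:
(-12 + ((-1*6 - 4)*4 + (2 + 1)*(3 + 6)))² = (-12 + ((-6 - 4)*4 + 3*9))² = (-12 + (-10*4 + 27))² = (-12 + (-40 + 27))² = (-12 - 13)² = (-25)² = 625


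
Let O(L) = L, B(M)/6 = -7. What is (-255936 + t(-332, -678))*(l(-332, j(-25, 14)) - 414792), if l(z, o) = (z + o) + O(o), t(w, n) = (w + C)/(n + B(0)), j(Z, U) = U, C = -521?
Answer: 9561376627429/90 ≈ 1.0624e+11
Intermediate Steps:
B(M) = -42 (B(M) = 6*(-7) = -42)
t(w, n) = (-521 + w)/(-42 + n) (t(w, n) = (w - 521)/(n - 42) = (-521 + w)/(-42 + n))
l(z, o) = z + 2*o (l(z, o) = (z + o) + o = (o + z) + o = z + 2*o)
(-255936 + t(-332, -678))*(l(-332, j(-25, 14)) - 414792) = (-255936 + (-521 - 332)/(-42 - 678))*((-332 + 2*14) - 414792) = (-255936 - 853/(-720))*((-332 + 28) - 414792) = (-255936 - 1/720*(-853))*(-304 - 414792) = (-255936 + 853/720)*(-415096) = -184273067/720*(-415096) = 9561376627429/90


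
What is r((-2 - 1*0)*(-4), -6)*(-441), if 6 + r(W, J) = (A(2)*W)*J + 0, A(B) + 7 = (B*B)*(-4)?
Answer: -484218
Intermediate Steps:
A(B) = -7 - 4*B**2 (A(B) = -7 + (B*B)*(-4) = -7 + B**2*(-4) = -7 - 4*B**2)
r(W, J) = -6 - 23*J*W (r(W, J) = -6 + (((-7 - 4*2**2)*W)*J + 0) = -6 + (((-7 - 4*4)*W)*J + 0) = -6 + (((-7 - 16)*W)*J + 0) = -6 + ((-23*W)*J + 0) = -6 + (-23*J*W + 0) = -6 - 23*J*W)
r((-2 - 1*0)*(-4), -6)*(-441) = (-6 - 23*(-6)*(-2 - 1*0)*(-4))*(-441) = (-6 - 23*(-6)*(-2 + 0)*(-4))*(-441) = (-6 - 23*(-6)*(-2*(-4)))*(-441) = (-6 - 23*(-6)*8)*(-441) = (-6 + 1104)*(-441) = 1098*(-441) = -484218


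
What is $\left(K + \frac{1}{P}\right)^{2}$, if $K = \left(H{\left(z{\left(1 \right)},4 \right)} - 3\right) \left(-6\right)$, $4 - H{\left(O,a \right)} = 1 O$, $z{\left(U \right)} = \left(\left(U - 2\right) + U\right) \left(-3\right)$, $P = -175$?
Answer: $\frac{1104601}{30625} \approx 36.069$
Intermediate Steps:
$z{\left(U \right)} = 6 - 6 U$ ($z{\left(U \right)} = \left(\left(U - 2\right) + U\right) \left(-3\right) = \left(\left(-2 + U\right) + U\right) \left(-3\right) = \left(-2 + 2 U\right) \left(-3\right) = 6 - 6 U$)
$H{\left(O,a \right)} = 4 - O$ ($H{\left(O,a \right)} = 4 - 1 O = 4 - O$)
$K = -6$ ($K = \left(\left(4 - \left(6 - 6\right)\right) - 3\right) \left(-6\right) = \left(\left(4 - 0\right) - 3\right) \left(-6\right) = \left(\left(4 + 0\right) - 3\right) \left(-6\right) = \left(4 - 3\right) \left(-6\right) = 1 \left(-6\right) = -6$)
$\left(K + \frac{1}{P}\right)^{2} = \left(-6 + \frac{1}{-175}\right)^{2} = \left(-6 - \frac{1}{175}\right)^{2} = \left(- \frac{1051}{175}\right)^{2} = \frac{1104601}{30625}$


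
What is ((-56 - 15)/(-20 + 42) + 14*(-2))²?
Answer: 471969/484 ≈ 975.14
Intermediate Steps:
((-56 - 15)/(-20 + 42) + 14*(-2))² = (-71/22 - 28)² = (-687/22)² = 471969/484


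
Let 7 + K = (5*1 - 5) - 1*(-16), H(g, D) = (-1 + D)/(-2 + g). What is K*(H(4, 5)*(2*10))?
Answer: 360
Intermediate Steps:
H(g, D) = (-1 + D)/(-2 + g)
K = 9 (K = -7 + ((5*1 - 5) - 1*(-16)) = -7 + ((5 - 5) + 16) = -7 + (0 + 16) = -7 + 16 = 9)
K*(H(4, 5)*(2*10)) = 9*(((-1 + 5)/(-2 + 4))*(2*10)) = 9*((4/2)*20) = 9*(((½)*4)*20) = 9*(2*20) = 9*40 = 360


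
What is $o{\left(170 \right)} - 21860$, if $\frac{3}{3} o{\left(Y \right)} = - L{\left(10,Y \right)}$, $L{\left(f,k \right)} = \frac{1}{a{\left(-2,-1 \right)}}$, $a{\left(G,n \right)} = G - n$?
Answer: $-21859$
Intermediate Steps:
$L{\left(f,k \right)} = -1$ ($L{\left(f,k \right)} = \frac{1}{-2 - -1} = \frac{1}{-2 + 1} = \frac{1}{-1} = -1$)
$o{\left(Y \right)} = 1$ ($o{\left(Y \right)} = \left(-1\right) \left(-1\right) = 1$)
$o{\left(170 \right)} - 21860 = 1 - 21860 = -21859$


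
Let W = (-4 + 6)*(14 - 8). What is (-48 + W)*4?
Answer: -144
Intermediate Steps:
W = 12 (W = 2*6 = 12)
(-48 + W)*4 = (-48 + 12)*4 = -36*4 = -144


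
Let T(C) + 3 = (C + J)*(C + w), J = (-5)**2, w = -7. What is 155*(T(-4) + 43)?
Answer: -29605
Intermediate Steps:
J = 25
T(C) = -3 + (-7 + C)*(25 + C) (T(C) = -3 + (C + 25)*(C - 7) = -3 + (25 + C)*(-7 + C) = -3 + (-7 + C)*(25 + C))
155*(T(-4) + 43) = 155*((-178 + (-4)**2 + 18*(-4)) + 43) = 155*((-178 + 16 - 72) + 43) = 155*(-234 + 43) = 155*(-191) = -29605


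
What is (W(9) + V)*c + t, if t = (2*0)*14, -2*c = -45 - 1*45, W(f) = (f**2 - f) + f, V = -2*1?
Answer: 3555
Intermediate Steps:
V = -2
W(f) = f**2
c = 45 (c = -(-45 - 1*45)/2 = -(-45 - 45)/2 = -1/2*(-90) = 45)
t = 0 (t = 0*14 = 0)
(W(9) + V)*c + t = (9**2 - 2)*45 + 0 = (81 - 2)*45 + 0 = 79*45 + 0 = 3555 + 0 = 3555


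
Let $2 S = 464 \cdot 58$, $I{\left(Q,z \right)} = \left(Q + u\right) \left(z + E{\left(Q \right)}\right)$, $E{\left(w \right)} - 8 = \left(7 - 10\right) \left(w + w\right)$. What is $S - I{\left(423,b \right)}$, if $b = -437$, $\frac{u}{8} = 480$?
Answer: $12661777$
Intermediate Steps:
$u = 3840$ ($u = 8 \cdot 480 = 3840$)
$E{\left(w \right)} = 8 - 6 w$ ($E{\left(w \right)} = 8 + \left(7 - 10\right) \left(w + w\right) = 8 - 3 \cdot 2 w = 8 - 6 w$)
$I{\left(Q,z \right)} = \left(3840 + Q\right) \left(8 + z - 6 Q\right)$ ($I{\left(Q,z \right)} = \left(Q + 3840\right) \left(z - \left(-8 + 6 Q\right)\right) = \left(3840 + Q\right) \left(8 + z - 6 Q\right)$)
$S = 13456$ ($S = \frac{464 \cdot 58}{2} = \frac{1}{2} \cdot 26912 = 13456$)
$S - I{\left(423,b \right)} = 13456 - \left(30720 - 9742536 - 6 \cdot 423^{2} + 3840 \left(-437\right) + 423 \left(-437\right)\right) = 13456 - \left(30720 - 9742536 - 1073574 - 1678080 - 184851\right) = 13456 - -12648321 = 13456 + 12648321 = 12661777$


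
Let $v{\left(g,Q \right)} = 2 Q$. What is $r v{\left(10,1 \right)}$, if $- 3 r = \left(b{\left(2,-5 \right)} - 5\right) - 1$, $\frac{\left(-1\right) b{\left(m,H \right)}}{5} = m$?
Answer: $\frac{32}{3} \approx 10.667$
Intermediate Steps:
$b{\left(m,H \right)} = - 5 m$
$r = \frac{16}{3}$ ($r = - \frac{\left(\left(-5\right) 2 - 5\right) - 1}{3} = - \frac{\left(-10 - 5\right) - 1}{3} = - \frac{-15 - 1}{3} = \left(- \frac{1}{3}\right) \left(-16\right) = \frac{16}{3} \approx 5.3333$)
$r v{\left(10,1 \right)} = \frac{16 \cdot 2 \cdot 1}{3} = \frac{16}{3} \cdot 2 = \frac{32}{3}$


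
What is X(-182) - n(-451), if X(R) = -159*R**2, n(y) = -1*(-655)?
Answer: -5267371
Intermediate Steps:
n(y) = 655
X(-182) - n(-451) = -159*(-182)**2 - 1*655 = -159*33124 - 655 = -5266716 - 655 = -5267371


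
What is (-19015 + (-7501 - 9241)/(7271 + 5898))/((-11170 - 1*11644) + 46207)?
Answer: -250425277/308062417 ≈ -0.81290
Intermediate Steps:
(-19015 + (-7501 - 9241)/(7271 + 5898))/((-11170 - 1*11644) + 46207) = (-19015 - 16742/13169)/((-11170 - 11644) + 46207) = (-19015 - 16742*1/13169)/(-22814 + 46207) = (-19015 - 16742/13169)/23393 = -250425277/13169*1/23393 = -250425277/308062417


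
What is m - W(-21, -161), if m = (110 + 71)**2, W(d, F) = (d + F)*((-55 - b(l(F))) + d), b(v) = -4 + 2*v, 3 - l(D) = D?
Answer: -40039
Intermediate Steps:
l(D) = 3 - D
W(d, F) = (F + d)*(-57 + d + 2*F) (W(d, F) = (d + F)*((-55 - (-4 + 2*(3 - F))) + d) = (F + d)*((-55 - (-4 + (6 - 2*F))) + d) = (F + d)*((-55 - (2 - 2*F)) + d) = (F + d)*((-55 + (-2 + 2*F)) + d) = (F + d)*((-57 + 2*F) + d) = (F + d)*(-57 + d + 2*F))
m = 32761 (m = 181**2 = 32761)
m - W(-21, -161) = 32761 - ((-21)**2 - 57*(-161) - 57*(-21) + 2*(-161)**2 + 3*(-161)*(-21)) = 32761 - (441 + 9177 + 1197 + 2*25921 + 10143) = 32761 - (441 + 9177 + 1197 + 51842 + 10143) = 32761 - 1*72800 = 32761 - 72800 = -40039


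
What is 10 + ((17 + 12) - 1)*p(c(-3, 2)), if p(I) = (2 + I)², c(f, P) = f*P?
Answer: 458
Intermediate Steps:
c(f, P) = P*f
10 + ((17 + 12) - 1)*p(c(-3, 2)) = 10 + ((17 + 12) - 1)*(2 + 2*(-3))² = 10 + (29 - 1)*(2 - 6)² = 10 + 28*(-4)² = 10 + 28*16 = 10 + 448 = 458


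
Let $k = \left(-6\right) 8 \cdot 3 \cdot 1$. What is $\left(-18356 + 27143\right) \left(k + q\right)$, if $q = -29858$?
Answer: $-263627574$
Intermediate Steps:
$k = -144$ ($k = \left(-48\right) 3 \cdot 1 = \left(-144\right) 1 = -144$)
$\left(-18356 + 27143\right) \left(k + q\right) = \left(-18356 + 27143\right) \left(-144 - 29858\right) = 8787 \left(-30002\right) = -263627574$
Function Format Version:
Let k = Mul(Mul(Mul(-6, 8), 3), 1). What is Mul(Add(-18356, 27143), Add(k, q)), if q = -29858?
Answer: -263627574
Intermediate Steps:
k = -144 (k = Mul(Mul(-48, 3), 1) = Mul(-144, 1) = -144)
Mul(Add(-18356, 27143), Add(k, q)) = Mul(Add(-18356, 27143), Add(-144, -29858)) = Mul(8787, -30002) = -263627574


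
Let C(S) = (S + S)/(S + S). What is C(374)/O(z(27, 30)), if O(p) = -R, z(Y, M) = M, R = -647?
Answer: 1/647 ≈ 0.0015456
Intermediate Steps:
C(S) = 1 (C(S) = (2*S)/((2*S)) = (2*S)*(1/(2*S)) = 1)
O(p) = 647 (O(p) = -1*(-647) = 647)
C(374)/O(z(27, 30)) = 1/647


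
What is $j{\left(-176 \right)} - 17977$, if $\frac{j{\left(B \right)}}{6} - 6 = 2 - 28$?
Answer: $-18097$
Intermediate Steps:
$j{\left(B \right)} = -120$ ($j{\left(B \right)} = 36 + 6 \left(2 - 28\right) = 36 + 6 \left(-26\right) = 36 - 156 = -120$)
$j{\left(-176 \right)} - 17977 = -120 - 17977 = -18097$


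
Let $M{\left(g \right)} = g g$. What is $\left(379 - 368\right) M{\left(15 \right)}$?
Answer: $2475$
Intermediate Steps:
$M{\left(g \right)} = g^{2}$
$\left(379 - 368\right) M{\left(15 \right)} = \left(379 - 368\right) 15^{2} = 11 \cdot 225 = 2475$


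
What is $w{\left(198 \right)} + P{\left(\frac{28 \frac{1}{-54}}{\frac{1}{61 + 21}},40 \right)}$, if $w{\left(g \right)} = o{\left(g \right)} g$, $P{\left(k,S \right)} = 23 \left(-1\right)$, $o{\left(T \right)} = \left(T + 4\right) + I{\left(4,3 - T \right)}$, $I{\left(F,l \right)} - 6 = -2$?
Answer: $40765$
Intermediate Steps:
$I{\left(F,l \right)} = 4$ ($I{\left(F,l \right)} = 6 - 2 = 4$)
$o{\left(T \right)} = 8 + T$ ($o{\left(T \right)} = \left(T + 4\right) + 4 = \left(4 + T\right) + 4 = 8 + T$)
$P{\left(k,S \right)} = -23$
$w{\left(g \right)} = g \left(8 + g\right)$ ($w{\left(g \right)} = \left(8 + g\right) g = g \left(8 + g\right)$)
$w{\left(198 \right)} + P{\left(\frac{28 \frac{1}{-54}}{\frac{1}{61 + 21}},40 \right)} = 198 \left(8 + 198\right) - 23 = 198 \cdot 206 - 23 = 40788 - 23 = 40765$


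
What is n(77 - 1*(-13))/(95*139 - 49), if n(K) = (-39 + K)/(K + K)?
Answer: 17/789360 ≈ 2.1536e-5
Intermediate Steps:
n(K) = (-39 + K)/(2*K) (n(K) = (-39 + K)/((2*K)) = (-39 + K)*(1/(2*K)) = (-39 + K)/(2*K))
n(77 - 1*(-13))/(95*139 - 49) = ((-39 + (77 - 1*(-13)))/(2*(77 - 1*(-13))))/(95*139 - 49) = ((-39 + (77 + 13))/(2*(77 + 13)))/(13205 - 49) = ((1/2)*(-39 + 90)/90)/13156 = ((1/2)*(1/90)*51)*(1/13156) = (17/60)*(1/13156) = 17/789360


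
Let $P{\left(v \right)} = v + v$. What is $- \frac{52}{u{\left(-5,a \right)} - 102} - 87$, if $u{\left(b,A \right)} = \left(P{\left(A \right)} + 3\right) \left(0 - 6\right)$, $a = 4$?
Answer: $- \frac{3641}{42} \approx -86.69$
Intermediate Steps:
$P{\left(v \right)} = 2 v$
$u{\left(b,A \right)} = -18 - 12 A$ ($u{\left(b,A \right)} = \left(2 A + 3\right) \left(0 - 6\right) = \left(3 + 2 A\right) \left(-6\right) = -18 - 12 A$)
$- \frac{52}{u{\left(-5,a \right)} - 102} - 87 = - \frac{52}{\left(-18 - 48\right) - 102} - 87 = - \frac{52}{-66 - 102} - 87 = - \frac{52}{-168} - 87 = \left(-52\right) \left(- \frac{1}{168}\right) - 87 = \frac{13}{42} - 87 = - \frac{3641}{42}$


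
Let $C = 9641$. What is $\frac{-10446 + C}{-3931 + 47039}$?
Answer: $- \frac{805}{43108} \approx -0.018674$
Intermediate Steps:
$\frac{-10446 + C}{-3931 + 47039} = \frac{-10446 + 9641}{-3931 + 47039} = - \frac{805}{43108}$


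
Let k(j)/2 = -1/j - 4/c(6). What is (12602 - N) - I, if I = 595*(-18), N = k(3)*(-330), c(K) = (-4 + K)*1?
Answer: 21772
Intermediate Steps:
c(K) = -4 + K
k(j) = -4 - 2/j (k(j) = 2*(-1/j - 4/(-4 + 6)) = 2*(-1/j - 4/2) = 2*(-1/j - 4*½) = 2*(-1/j - 2) = 2*(-2 - 1/j) = -4 - 2/j)
N = 1540 (N = (-4 - 2/3)*(-330) = (-4 - 2*⅓)*(-330) = (-4 - ⅔)*(-330) = -14/3*(-330) = 1540)
I = -10710
(12602 - N) - I = (12602 - 1*1540) - 1*(-10710) = (12602 - 1540) + 10710 = 11062 + 10710 = 21772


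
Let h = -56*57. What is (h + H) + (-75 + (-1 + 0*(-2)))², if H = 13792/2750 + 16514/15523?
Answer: 55282972358/21344125 ≈ 2590.1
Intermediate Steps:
H = 129753358/21344125 (H = 13792*(1/2750) + 16514*(1/15523) = 6896/1375 + 16514/15523 = 129753358/21344125 ≈ 6.0791)
h = -3192
(h + H) + (-75 + (-1 + 0*(-2)))² = (-3192 + 129753358/21344125) + (-75 + (-1 + 0*(-2)))² = -68000693642/21344125 + (-75 + (-1 + 0))² = -68000693642/21344125 + (-75 - 1)² = -68000693642/21344125 + (-76)² = -68000693642/21344125 + 5776 = 55282972358/21344125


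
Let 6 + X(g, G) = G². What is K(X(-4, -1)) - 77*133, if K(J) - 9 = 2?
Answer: -10230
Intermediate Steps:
X(g, G) = -6 + G²
K(J) = 11 (K(J) = 9 + 2 = 11)
K(X(-4, -1)) - 77*133 = 11 - 77*133 = 11 - 10241 = -10230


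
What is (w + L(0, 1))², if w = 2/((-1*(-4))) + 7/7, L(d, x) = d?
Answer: 9/4 ≈ 2.2500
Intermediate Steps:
w = 3/2 (w = 2/4 + 7*(⅐) = 2*(¼) + 1 = ½ + 1 = 3/2 ≈ 1.5000)
(w + L(0, 1))² = (3/2 + 0)² = (3/2)² = 9/4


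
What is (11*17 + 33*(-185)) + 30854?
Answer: 24936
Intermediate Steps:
(11*17 + 33*(-185)) + 30854 = (187 - 6105) + 30854 = -5918 + 30854 = 24936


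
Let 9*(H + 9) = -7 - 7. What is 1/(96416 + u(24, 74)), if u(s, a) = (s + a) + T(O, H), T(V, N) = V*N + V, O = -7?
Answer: 9/869228 ≈ 1.0354e-5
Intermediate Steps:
H = -95/9 (H = -9 + (-7 - 7)/9 = -9 + (1/9)*(-14) = -9 - 14/9 = -95/9 ≈ -10.556)
T(V, N) = V + N*V (T(V, N) = N*V + V = V + N*V)
u(s, a) = 602/9 + a + s (u(s, a) = (s + a) - 7*(1 - 95/9) = (a + s) - 7*(-86/9) = (a + s) + 602/9 = 602/9 + a + s)
1/(96416 + u(24, 74)) = 1/(96416 + (602/9 + 74 + 24)) = 1/(96416 + 1484/9) = 1/(869228/9) = 9/869228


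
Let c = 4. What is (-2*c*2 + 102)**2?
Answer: 7396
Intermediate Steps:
(-2*c*2 + 102)**2 = (-2*4*2 + 102)**2 = (-8*2 + 102)**2 = (-16 + 102)**2 = 86**2 = 7396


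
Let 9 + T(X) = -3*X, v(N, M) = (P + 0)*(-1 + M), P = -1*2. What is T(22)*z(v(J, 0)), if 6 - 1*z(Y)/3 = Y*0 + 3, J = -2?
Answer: -675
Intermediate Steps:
P = -2
v(N, M) = 2 - 2*M (v(N, M) = (-2 + 0)*(-1 + M) = -2*(-1 + M) = 2 - 2*M)
T(X) = -9 - 3*X
z(Y) = 9 (z(Y) = 18 - 3*(Y*0 + 3) = 18 - 3*(0 + 3) = 18 - 3*3 = 18 - 9 = 9)
T(22)*z(v(J, 0)) = (-9 - 3*22)*9 = (-9 - 66)*9 = -75*9 = -675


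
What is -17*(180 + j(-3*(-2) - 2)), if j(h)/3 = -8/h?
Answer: -2958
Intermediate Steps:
j(h) = -24/h (j(h) = 3*(-8/h) = -24/h)
-17*(180 + j(-3*(-2) - 2)) = -17*(180 - 24/(-3*(-2) - 2)) = -17*(180 - 24/(6 - 2)) = -17*(180 - 24/4) = -17*(180 - 24*¼) = -17*(180 - 6) = -17*174 = -2958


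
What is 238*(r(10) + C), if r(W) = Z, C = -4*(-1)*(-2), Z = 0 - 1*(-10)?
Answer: 476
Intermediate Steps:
Z = 10 (Z = 0 + 10 = 10)
C = -8 (C = 4*(-2) = -8)
r(W) = 10
238*(r(10) + C) = 238*(10 - 8) = 238*2 = 476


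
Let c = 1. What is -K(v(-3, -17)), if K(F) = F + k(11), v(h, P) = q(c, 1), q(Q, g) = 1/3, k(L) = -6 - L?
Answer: 50/3 ≈ 16.667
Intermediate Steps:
q(Q, g) = 1/3
v(h, P) = 1/3
K(F) = -17 + F (K(F) = F + (-6 - 1*11) = F + (-6 - 11) = F - 17 = -17 + F)
-K(v(-3, -17)) = -(-17 + 1/3) = -1*(-50/3) = 50/3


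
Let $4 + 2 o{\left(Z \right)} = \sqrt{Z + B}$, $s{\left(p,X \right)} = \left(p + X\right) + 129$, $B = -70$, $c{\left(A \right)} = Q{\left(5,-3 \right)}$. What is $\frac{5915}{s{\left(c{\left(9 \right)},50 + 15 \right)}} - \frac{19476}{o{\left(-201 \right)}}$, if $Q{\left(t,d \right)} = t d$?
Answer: $\frac{29587237}{51373} + \frac{38952 i \sqrt{271}}{287} \approx 575.93 + 2234.3 i$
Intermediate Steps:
$Q{\left(t,d \right)} = d t$
$c{\left(A \right)} = -15$ ($c{\left(A \right)} = \left(-3\right) 5 = -15$)
$s{\left(p,X \right)} = 129 + X + p$ ($s{\left(p,X \right)} = \left(X + p\right) + 129 = 129 + X + p$)
$o{\left(Z \right)} = -2 + \frac{\sqrt{-70 + Z}}{2}$ ($o{\left(Z \right)} = -2 + \frac{\sqrt{Z - 70}}{2} = -2 + \frac{\sqrt{-70 + Z}}{2}$)
$\frac{5915}{s{\left(c{\left(9 \right)},50 + 15 \right)}} - \frac{19476}{o{\left(-201 \right)}} = \frac{5915}{129 + \left(50 + 15\right) - 15} - \frac{19476}{-2 + \frac{\sqrt{-70 - 201}}{2}} = \frac{5915}{129 + 65 - 15} - \frac{19476}{-2 + \frac{\sqrt{-271}}{2}} = \frac{5915}{179} - \frac{19476}{-2 + \frac{i \sqrt{271}}{2}}$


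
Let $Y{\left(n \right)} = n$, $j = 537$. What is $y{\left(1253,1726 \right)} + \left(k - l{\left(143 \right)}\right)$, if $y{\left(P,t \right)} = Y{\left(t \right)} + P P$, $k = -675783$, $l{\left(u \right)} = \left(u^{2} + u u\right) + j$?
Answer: $854517$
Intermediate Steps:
$l{\left(u \right)} = 537 + 2 u^{2}$ ($l{\left(u \right)} = \left(u^{2} + u u\right) + 537 = \left(u^{2} + u^{2}\right) + 537 = 2 u^{2} + 537 = 537 + 2 u^{2}$)
$y{\left(P,t \right)} = t + P^{2}$ ($y{\left(P,t \right)} = t + P P = t + P^{2}$)
$y{\left(1253,1726 \right)} + \left(k - l{\left(143 \right)}\right) = \left(1726 + 1253^{2}\right) - \left(676320 + 40898\right) = \left(1726 + 1570009\right) - \left(676320 + 40898\right) = 1571735 - 717218 = 854517$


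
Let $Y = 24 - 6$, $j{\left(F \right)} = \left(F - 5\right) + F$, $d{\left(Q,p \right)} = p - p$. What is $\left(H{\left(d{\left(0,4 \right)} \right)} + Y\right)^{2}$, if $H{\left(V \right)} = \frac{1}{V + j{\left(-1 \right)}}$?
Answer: $\frac{15625}{49} \approx 318.88$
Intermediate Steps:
$d{\left(Q,p \right)} = 0$
$j{\left(F \right)} = -5 + 2 F$ ($j{\left(F \right)} = \left(-5 + F\right) + F = -5 + 2 F$)
$H{\left(V \right)} = \frac{1}{-7 + V}$ ($H{\left(V \right)} = \frac{1}{V + \left(-5 + 2 \left(-1\right)\right)} = \frac{1}{V - 7} = \frac{1}{-7 + V}$)
$Y = 18$ ($Y = 24 - 6 = 18$)
$\left(H{\left(d{\left(0,4 \right)} \right)} + Y\right)^{2} = \left(\frac{1}{-7 + 0} + 18\right)^{2} = \left(\frac{1}{-7} + 18\right)^{2} = \left(- \frac{1}{7} + 18\right)^{2} = \left(\frac{125}{7}\right)^{2} = \frac{15625}{49}$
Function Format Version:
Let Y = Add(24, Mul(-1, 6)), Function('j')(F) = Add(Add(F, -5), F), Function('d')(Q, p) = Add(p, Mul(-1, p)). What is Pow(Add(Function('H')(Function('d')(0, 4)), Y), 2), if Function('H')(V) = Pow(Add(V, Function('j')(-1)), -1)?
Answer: Rational(15625, 49) ≈ 318.88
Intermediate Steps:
Function('d')(Q, p) = 0
Function('j')(F) = Add(-5, Mul(2, F)) (Function('j')(F) = Add(Add(-5, F), F) = Add(-5, Mul(2, F)))
Function('H')(V) = Pow(Add(-7, V), -1) (Function('H')(V) = Pow(Add(V, Add(-5, Mul(2, -1))), -1) = Pow(Add(V, Add(-5, -2)), -1) = Pow(Add(V, -7), -1) = Pow(Add(-7, V), -1))
Y = 18 (Y = Add(24, -6) = 18)
Pow(Add(Function('H')(Function('d')(0, 4)), Y), 2) = Pow(Add(Pow(Add(-7, 0), -1), 18), 2) = Pow(Add(Pow(-7, -1), 18), 2) = Pow(Add(Rational(-1, 7), 18), 2) = Pow(Rational(125, 7), 2) = Rational(15625, 49)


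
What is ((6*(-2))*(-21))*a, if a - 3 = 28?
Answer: 7812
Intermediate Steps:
a = 31 (a = 3 + 28 = 31)
((6*(-2))*(-21))*a = ((6*(-2))*(-21))*31 = -12*(-21)*31 = 252*31 = 7812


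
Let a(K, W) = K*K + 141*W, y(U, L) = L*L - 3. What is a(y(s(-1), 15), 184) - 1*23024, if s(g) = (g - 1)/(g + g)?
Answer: 52204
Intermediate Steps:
s(g) = (-1 + g)/(2*g) (s(g) = (-1 + g)/((2*g)) = (-1 + g)*(1/(2*g)) = (-1 + g)/(2*g))
y(U, L) = -3 + L² (y(U, L) = L² - 3 = -3 + L²)
a(K, W) = K² + 141*W
a(y(s(-1), 15), 184) - 1*23024 = ((-3 + 15²)² + 141*184) - 1*23024 = ((-3 + 225)² + 25944) - 23024 = (222² + 25944) - 23024 = (49284 + 25944) - 23024 = 75228 - 23024 = 52204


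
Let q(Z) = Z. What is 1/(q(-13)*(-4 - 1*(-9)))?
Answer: -1/65 ≈ -0.015385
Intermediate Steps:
1/(q(-13)*(-4 - 1*(-9))) = 1/(-13*(-4 - 1*(-9))) = 1/(-13*(-4 + 9)) = 1/(-13*5) = 1/(-65) = -1/65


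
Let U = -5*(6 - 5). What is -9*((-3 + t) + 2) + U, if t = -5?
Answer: 49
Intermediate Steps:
U = -5 (U = -5*1 = -5)
-9*((-3 + t) + 2) + U = -9*((-3 - 5) + 2) - 5 = -9*(-8 + 2) - 5 = -9*(-6) - 5 = 54 - 5 = 49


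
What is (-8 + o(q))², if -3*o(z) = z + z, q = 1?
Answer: 676/9 ≈ 75.111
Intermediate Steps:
o(z) = -2*z/3 (o(z) = -(z + z)/3 = -2*z/3)
(-8 + o(q))² = (-8 - ⅔*1)² = (-8 - ⅔)² = (-26/3)² = 676/9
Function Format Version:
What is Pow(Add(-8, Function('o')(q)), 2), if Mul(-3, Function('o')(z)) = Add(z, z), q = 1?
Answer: Rational(676, 9) ≈ 75.111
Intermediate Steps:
Function('o')(z) = Mul(Rational(-2, 3), z) (Function('o')(z) = Mul(Rational(-1, 3), Add(z, z)) = Mul(Rational(-1, 3), Mul(2, z)) = Mul(Rational(-2, 3), z))
Pow(Add(-8, Function('o')(q)), 2) = Pow(Add(-8, Mul(Rational(-2, 3), 1)), 2) = Pow(Add(-8, Rational(-2, 3)), 2) = Pow(Rational(-26, 3), 2) = Rational(676, 9)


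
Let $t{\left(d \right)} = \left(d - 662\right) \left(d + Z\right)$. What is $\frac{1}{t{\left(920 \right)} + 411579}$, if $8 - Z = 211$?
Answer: $\frac{1}{596565} \approx 1.6763 \cdot 10^{-6}$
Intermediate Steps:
$Z = -203$ ($Z = 8 - 211 = -203$)
$t{\left(d \right)} = \left(-662 + d\right) \left(-203 + d\right)$ ($t{\left(d \right)} = \left(d - 662\right) \left(d - 203\right) = \left(-662 + d\right) \left(-203 + d\right)$)
$\frac{1}{t{\left(920 \right)} + 411579} = \frac{1}{\left(134386 + 920^{2} - 795800\right) + 411579} = \frac{1}{\left(134386 + 846400 - 795800\right) + 411579} = \frac{1}{184986 + 411579} = \frac{1}{596565}$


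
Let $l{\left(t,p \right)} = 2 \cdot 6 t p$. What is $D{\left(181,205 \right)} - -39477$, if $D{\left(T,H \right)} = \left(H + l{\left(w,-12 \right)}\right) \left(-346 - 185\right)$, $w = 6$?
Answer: $389406$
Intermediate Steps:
$l{\left(t,p \right)} = 12 p t$
$D{\left(T,H \right)} = 458784 - 531 H$ ($D{\left(T,H \right)} = \left(H + 12 \left(-12\right) 6\right) \left(-346 - 185\right) = \left(H - 864\right) \left(-531\right) = \left(-864 + H\right) \left(-531\right) = 458784 - 531 H$)
$D{\left(181,205 \right)} - -39477 = \left(458784 - 108855\right) - -39477 = \left(458784 - 108855\right) + 39477 = 349929 + 39477 = 389406$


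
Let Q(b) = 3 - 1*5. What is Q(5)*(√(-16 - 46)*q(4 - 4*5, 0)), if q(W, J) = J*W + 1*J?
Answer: 0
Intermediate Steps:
q(W, J) = J + J*W (q(W, J) = J*W + J = J + J*W)
Q(b) = -2 (Q(b) = 3 - 5 = -2)
Q(5)*(√(-16 - 46)*q(4 - 4*5, 0)) = -2*√(-16 - 46)*0*(1 + (4 - 4*5)) = -2*√(-62)*0*(1 + (4 - 20)) = -2*I*√62*0*(1 - 16) = -2*I*√62*0*(-15) = -2*I*√62*0 = -2*0 = 0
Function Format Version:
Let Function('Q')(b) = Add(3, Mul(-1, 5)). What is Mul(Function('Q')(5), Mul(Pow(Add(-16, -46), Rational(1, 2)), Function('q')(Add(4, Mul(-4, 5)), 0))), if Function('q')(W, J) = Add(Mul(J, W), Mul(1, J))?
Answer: 0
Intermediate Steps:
Function('q')(W, J) = Add(J, Mul(J, W)) (Function('q')(W, J) = Add(Mul(J, W), J) = Add(J, Mul(J, W)))
Function('Q')(b) = -2 (Function('Q')(b) = Add(3, -5) = -2)
Mul(Function('Q')(5), Mul(Pow(Add(-16, -46), Rational(1, 2)), Function('q')(Add(4, Mul(-4, 5)), 0))) = Mul(-2, Mul(Pow(Add(-16, -46), Rational(1, 2)), Mul(0, Add(1, Add(4, Mul(-4, 5)))))) = Mul(-2, Mul(Pow(-62, Rational(1, 2)), Mul(0, Add(1, Add(4, -20))))) = Mul(-2, Mul(Mul(I, Pow(62, Rational(1, 2))), Mul(0, Add(1, -16)))) = Mul(-2, Mul(Mul(I, Pow(62, Rational(1, 2))), Mul(0, -15))) = Mul(-2, Mul(Mul(I, Pow(62, Rational(1, 2))), 0)) = Mul(-2, 0) = 0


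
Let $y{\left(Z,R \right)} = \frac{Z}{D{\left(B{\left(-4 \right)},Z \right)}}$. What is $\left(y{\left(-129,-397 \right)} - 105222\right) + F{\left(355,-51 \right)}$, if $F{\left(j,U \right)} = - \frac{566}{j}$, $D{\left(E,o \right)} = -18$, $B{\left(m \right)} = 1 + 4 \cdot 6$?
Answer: $- \frac{224110991}{2130} \approx -1.0522 \cdot 10^{5}$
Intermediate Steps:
$B{\left(m \right)} = 25$ ($B{\left(m \right)} = 1 + 24 = 25$)
$y{\left(Z,R \right)} = - \frac{Z}{18}$ ($y{\left(Z,R \right)} = \frac{Z}{-18} = Z \left(- \frac{1}{18}\right) = - \frac{Z}{18}$)
$\left(y{\left(-129,-397 \right)} - 105222\right) + F{\left(355,-51 \right)} = \left(\left(- \frac{1}{18}\right) \left(-129\right) - 105222\right) - \frac{566}{355} = \left(\frac{43}{6} - 105222\right) - \frac{566}{355} = - \frac{631289}{6} - \frac{566}{355} = - \frac{224110991}{2130}$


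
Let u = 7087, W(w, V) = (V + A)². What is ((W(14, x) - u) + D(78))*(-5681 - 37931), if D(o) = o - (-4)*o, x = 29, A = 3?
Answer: 247410876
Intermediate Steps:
W(w, V) = (3 + V)² (W(w, V) = (V + 3)² = (3 + V)²)
D(o) = 5*o (D(o) = o + 4*o = 5*o)
((W(14, x) - u) + D(78))*(-5681 - 37931) = (((3 + 29)² - 1*7087) + 5*78)*(-5681 - 37931) = ((32² - 7087) + 390)*(-43612) = ((1024 - 7087) + 390)*(-43612) = (-6063 + 390)*(-43612) = -5673*(-43612) = 247410876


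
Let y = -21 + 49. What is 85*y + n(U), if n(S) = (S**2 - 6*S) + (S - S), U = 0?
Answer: 2380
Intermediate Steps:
n(S) = S**2 - 6*S (n(S) = (S**2 - 6*S) + 0 = S**2 - 6*S)
y = 28
85*y + n(U) = 85*28 + 0*(-6 + 0) = 2380 + 0*(-6) = 2380 + 0 = 2380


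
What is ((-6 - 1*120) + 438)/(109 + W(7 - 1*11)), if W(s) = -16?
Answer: 104/31 ≈ 3.3548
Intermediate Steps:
((-6 - 1*120) + 438)/(109 + W(7 - 1*11)) = ((-6 - 1*120) + 438)/(109 - 16) = ((-6 - 120) + 438)/93 = (-126 + 438)*(1/93) = 312*(1/93) = 104/31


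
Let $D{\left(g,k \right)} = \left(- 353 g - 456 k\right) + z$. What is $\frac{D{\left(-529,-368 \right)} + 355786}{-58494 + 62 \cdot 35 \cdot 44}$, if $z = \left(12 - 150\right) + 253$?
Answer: $\frac{355223}{18493} \approx 19.208$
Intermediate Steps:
$z = 115$ ($z = \left(12 - 150\right) + 253 = -138 + 253 = 115$)
$D{\left(g,k \right)} = 115 - 456 k - 353 g$ ($D{\left(g,k \right)} = \left(- 353 g - 456 k\right) + 115 = \left(- 456 k - 353 g\right) + 115 = 115 - 456 k - 353 g$)
$\frac{D{\left(-529,-368 \right)} + 355786}{-58494 + 62 \cdot 35 \cdot 44} = \frac{\left(115 - -167808 - -186737\right) + 355786}{-58494 + 62 \cdot 35 \cdot 44} = \frac{\left(115 + 167808 + 186737\right) + 355786}{-58494 + 2170 \cdot 44} = \frac{354660 + 355786}{-58494 + 95480} = \frac{710446}{36986} = 710446 \cdot \frac{1}{36986} = \frac{355223}{18493}$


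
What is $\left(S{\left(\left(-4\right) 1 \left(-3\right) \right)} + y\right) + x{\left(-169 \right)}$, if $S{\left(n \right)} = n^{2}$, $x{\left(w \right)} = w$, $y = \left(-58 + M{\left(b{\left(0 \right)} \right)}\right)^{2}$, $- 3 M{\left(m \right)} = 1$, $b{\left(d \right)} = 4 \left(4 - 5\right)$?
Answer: $\frac{30400}{9} \approx 3377.8$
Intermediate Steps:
$b{\left(d \right)} = -4$ ($b{\left(d \right)} = 4 \left(-1\right) = -4$)
$M{\left(m \right)} = - \frac{1}{3}$ ($M{\left(m \right)} = \left(- \frac{1}{3}\right) 1 = - \frac{1}{3}$)
$y = \frac{30625}{9}$ ($y = \left(-58 - \frac{1}{3}\right)^{2} = \left(- \frac{175}{3}\right)^{2} = \frac{30625}{9} \approx 3402.8$)
$\left(S{\left(\left(-4\right) 1 \left(-3\right) \right)} + y\right) + x{\left(-169 \right)} = \left(\left(\left(-4\right) 1 \left(-3\right)\right)^{2} + \frac{30625}{9}\right) - 169 = \left(\left(\left(-4\right) \left(-3\right)\right)^{2} + \frac{30625}{9}\right) - 169 = \left(12^{2} + \frac{30625}{9}\right) - 169 = \left(144 + \frac{30625}{9}\right) - 169 = \frac{31921}{9} - 169 = \frac{30400}{9}$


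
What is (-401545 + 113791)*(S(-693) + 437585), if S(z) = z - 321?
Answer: -125625051534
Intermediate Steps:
S(z) = -321 + z
(-401545 + 113791)*(S(-693) + 437585) = (-401545 + 113791)*((-321 - 693) + 437585) = -287754*(-1014 + 437585) = -287754*436571 = -125625051534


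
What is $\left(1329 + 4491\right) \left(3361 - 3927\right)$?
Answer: $-3294120$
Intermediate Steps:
$\left(1329 + 4491\right) \left(3361 - 3927\right) = 5820 \left(-566\right) = -3294120$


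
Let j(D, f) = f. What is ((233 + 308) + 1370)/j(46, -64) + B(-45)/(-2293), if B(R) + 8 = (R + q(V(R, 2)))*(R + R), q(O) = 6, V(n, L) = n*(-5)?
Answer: -4606051/146752 ≈ -31.387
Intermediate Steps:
V(n, L) = -5*n
B(R) = -8 + 2*R*(6 + R) (B(R) = -8 + (R + 6)*(R + R) = -8 + (6 + R)*(2*R) = -8 + 2*R*(6 + R))
((233 + 308) + 1370)/j(46, -64) + B(-45)/(-2293) = ((233 + 308) + 1370)/(-64) + (-8 + 2*(-45)² + 12*(-45))/(-2293) = (541 + 1370)*(-1/64) + (-8 + 2*2025 - 540)*(-1/2293) = 1911*(-1/64) + (-8 + 4050 - 540)*(-1/2293) = -1911/64 + 3502*(-1/2293) = -1911/64 - 3502/2293 = -4606051/146752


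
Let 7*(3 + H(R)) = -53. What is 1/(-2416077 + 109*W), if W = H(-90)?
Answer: -7/16920605 ≈ -4.1370e-7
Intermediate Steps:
H(R) = -74/7 (H(R) = -3 + (⅐)*(-53) = -3 - 53/7 = -74/7)
W = -74/7 ≈ -10.571
1/(-2416077 + 109*W) = 1/(-2416077 + 109*(-74/7)) = 1/(-2416077 - 8066/7) = 1/(-16920605/7) = -7/16920605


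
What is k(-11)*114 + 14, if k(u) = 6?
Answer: 698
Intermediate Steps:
k(-11)*114 + 14 = 6*114 + 14 = 684 + 14 = 698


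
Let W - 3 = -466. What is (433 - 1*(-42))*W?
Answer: -219925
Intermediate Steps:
W = -463 (W = 3 - 466 = -463)
(433 - 1*(-42))*W = (433 - 1*(-42))*(-463) = (433 + 42)*(-463) = 475*(-463) = -219925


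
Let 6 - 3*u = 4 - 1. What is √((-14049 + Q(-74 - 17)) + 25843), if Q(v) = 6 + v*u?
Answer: 3*√1301 ≈ 108.21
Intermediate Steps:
u = 1 (u = 2 - (4 - 1)/3 = 2 - ⅓*3 = 2 - 1 = 1)
Q(v) = 6 + v (Q(v) = 6 + v*1 = 6 + v)
√((-14049 + Q(-74 - 17)) + 25843) = √((-14049 + (6 + (-74 - 17))) + 25843) = √((-14049 + (6 - 91)) + 25843) = √((-14049 - 85) + 25843) = √(-14134 + 25843) = √11709 = 3*√1301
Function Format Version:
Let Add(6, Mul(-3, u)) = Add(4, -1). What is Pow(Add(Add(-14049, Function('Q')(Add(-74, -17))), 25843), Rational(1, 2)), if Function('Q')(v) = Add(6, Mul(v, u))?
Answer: Mul(3, Pow(1301, Rational(1, 2))) ≈ 108.21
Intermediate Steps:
u = 1 (u = Add(2, Mul(Rational(-1, 3), Add(4, -1))) = Add(2, Mul(Rational(-1, 3), 3)) = Add(2, -1) = 1)
Function('Q')(v) = Add(6, v) (Function('Q')(v) = Add(6, Mul(v, 1)) = Add(6, v))
Pow(Add(Add(-14049, Function('Q')(Add(-74, -17))), 25843), Rational(1, 2)) = Pow(Add(Add(-14049, Add(6, Add(-74, -17))), 25843), Rational(1, 2)) = Pow(Add(Add(-14049, Add(6, -91)), 25843), Rational(1, 2)) = Pow(Add(Add(-14049, -85), 25843), Rational(1, 2)) = Pow(Add(-14134, 25843), Rational(1, 2)) = Pow(11709, Rational(1, 2)) = Mul(3, Pow(1301, Rational(1, 2)))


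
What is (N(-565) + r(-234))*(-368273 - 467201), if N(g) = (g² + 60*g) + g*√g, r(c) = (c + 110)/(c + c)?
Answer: -27890675328544/117 + 472042810*I*√565 ≈ -2.3838e+11 + 1.122e+10*I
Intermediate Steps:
r(c) = (110 + c)/(2*c) (r(c) = (110 + c)/((2*c)) = (110 + c)*(1/(2*c)) = (110 + c)/(2*c))
N(g) = g² + g^(3/2) + 60*g (N(g) = (g² + 60*g) + g^(3/2) = g² + g^(3/2) + 60*g)
(N(-565) + r(-234))*(-368273 - 467201) = (((-565)² + (-565)^(3/2) + 60*(-565)) + (½)*(110 - 234)/(-234))*(-368273 - 467201) = ((319225 - 565*I*√565 - 33900) + (½)*(-1/234)*(-124))*(-835474) = ((285325 - 565*I*√565) + 31/117)*(-835474) = (33383056/117 - 565*I*√565)*(-835474) = -27890675328544/117 + 472042810*I*√565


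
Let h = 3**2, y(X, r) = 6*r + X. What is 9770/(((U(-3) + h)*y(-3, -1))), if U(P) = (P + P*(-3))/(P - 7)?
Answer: -24425/189 ≈ -129.23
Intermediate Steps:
y(X, r) = X + 6*r
h = 9
U(P) = -2*P/(-7 + P) (U(P) = (P - 3*P)/(-7 + P) = (-2*P)/(-7 + P) = -2*P/(-7 + P))
9770/(((U(-3) + h)*y(-3, -1))) = 9770/(((-2*(-3)/(-7 - 3) + 9)*(-3 + 6*(-1)))) = 9770/(((-2*(-3)/(-10) + 9)*(-3 - 6))) = 9770/(((-2*(-3)*(-1/10) + 9)*(-9))) = 9770/(((-3/5 + 9)*(-9))) = 9770/(((42/5)*(-9))) = 9770/(-378/5) = 9770*(-5/378) = -24425/189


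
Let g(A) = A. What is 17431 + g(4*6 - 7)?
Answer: 17448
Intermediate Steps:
17431 + g(4*6 - 7) = 17431 + (4*6 - 7) = 17431 + (24 - 7) = 17431 + 17 = 17448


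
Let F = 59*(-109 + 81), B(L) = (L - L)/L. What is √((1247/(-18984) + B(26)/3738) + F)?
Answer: I*√148847919990/9492 ≈ 40.646*I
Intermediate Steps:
B(L) = 0 (B(L) = 0/L = 0)
F = -1652 (F = 59*(-28) = -1652)
√((1247/(-18984) + B(26)/3738) + F) = √((1247/(-18984) + 0/3738) - 1652) = √((1247*(-1/18984) + 0*(1/3738)) - 1652) = √((-1247/18984 + 0) - 1652) = √(-1247/18984 - 1652) = √(-31362815/18984) = I*√148847919990/9492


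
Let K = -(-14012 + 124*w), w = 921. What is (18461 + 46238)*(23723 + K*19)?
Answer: -121629267575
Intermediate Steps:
K = -100192 (K = -124/(1/(-113 + 921)) = -124/(1/808) = -124/1/808 = -124*808 = -100192)
(18461 + 46238)*(23723 + K*19) = (18461 + 46238)*(23723 - 100192*19) = 64699*(23723 - 1903648) = 64699*(-1879925) = -121629267575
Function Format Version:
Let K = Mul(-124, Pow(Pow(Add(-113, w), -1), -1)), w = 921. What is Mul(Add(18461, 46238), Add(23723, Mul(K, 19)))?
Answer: -121629267575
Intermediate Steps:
K = -100192 (K = Mul(-124, Pow(Pow(Add(-113, 921), -1), -1)) = Mul(-124, Pow(Pow(808, -1), -1)) = Mul(-124, Pow(Rational(1, 808), -1)) = Mul(-124, 808) = -100192)
Mul(Add(18461, 46238), Add(23723, Mul(K, 19))) = Mul(Add(18461, 46238), Add(23723, Mul(-100192, 19))) = Mul(64699, Add(23723, -1903648)) = Mul(64699, -1879925) = -121629267575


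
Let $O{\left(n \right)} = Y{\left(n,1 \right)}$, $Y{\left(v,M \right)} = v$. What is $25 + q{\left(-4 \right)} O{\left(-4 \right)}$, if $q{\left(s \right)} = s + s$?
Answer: $57$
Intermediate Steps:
$q{\left(s \right)} = 2 s$
$O{\left(n \right)} = n$
$25 + q{\left(-4 \right)} O{\left(-4 \right)} = 25 + 2 \left(-4\right) \left(-4\right) = 25 - -32 = 25 + 32 = 57$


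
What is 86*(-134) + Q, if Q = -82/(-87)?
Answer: -1002506/87 ≈ -11523.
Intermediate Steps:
Q = 82/87 (Q = -82*(-1/87) = 82/87 ≈ 0.94253)
86*(-134) + Q = 86*(-134) + 82/87 = -11524 + 82/87 = -1002506/87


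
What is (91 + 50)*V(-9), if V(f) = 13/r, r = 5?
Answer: 1833/5 ≈ 366.60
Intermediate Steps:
V(f) = 13/5
(91 + 50)*V(-9) = (91 + 50)*(13/5) = 141*(13/5) = 1833/5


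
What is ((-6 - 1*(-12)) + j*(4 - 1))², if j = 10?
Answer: 1296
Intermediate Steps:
((-6 - 1*(-12)) + j*(4 - 1))² = ((-6 - 1*(-12)) + 10*(4 - 1))² = ((-6 + 12) + 10*3)² = (6 + 30)² = 36² = 1296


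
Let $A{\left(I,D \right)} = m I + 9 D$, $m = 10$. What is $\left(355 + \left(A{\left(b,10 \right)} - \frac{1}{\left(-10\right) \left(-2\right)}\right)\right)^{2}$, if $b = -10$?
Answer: $\frac{47596201}{400} \approx 1.1899 \cdot 10^{5}$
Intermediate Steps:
$A{\left(I,D \right)} = 9 D + 10 I$ ($A{\left(I,D \right)} = 10 I + 9 D = 9 D + 10 I$)
$\left(355 + \left(A{\left(b,10 \right)} - \frac{1}{\left(-10\right) \left(-2\right)}\right)\right)^{2} = \left(355 + \left(\left(9 \cdot 10 + 10 \left(-10\right)\right) - \frac{1}{\left(-10\right) \left(-2\right)}\right)\right)^{2} = \left(355 + \left(\left(90 - 100\right) - \frac{1}{20}\right)\right)^{2} = \left(355 - \frac{201}{20}\right)^{2} = \left(\frac{6899}{20}\right)^{2} = \frac{47596201}{400}$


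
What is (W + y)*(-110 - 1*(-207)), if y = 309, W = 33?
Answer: 33174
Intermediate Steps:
(W + y)*(-110 - 1*(-207)) = (33 + 309)*(-110 - 1*(-207)) = 342*(-110 + 207) = 342*97 = 33174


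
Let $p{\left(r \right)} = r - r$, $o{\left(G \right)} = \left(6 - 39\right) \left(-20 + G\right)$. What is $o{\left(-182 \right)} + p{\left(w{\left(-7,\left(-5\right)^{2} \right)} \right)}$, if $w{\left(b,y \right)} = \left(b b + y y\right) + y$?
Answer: $6666$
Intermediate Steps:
$w{\left(b,y \right)} = y + b^{2} + y^{2}$ ($w{\left(b,y \right)} = \left(b^{2} + y^{2}\right) + y = y + b^{2} + y^{2}$)
$o{\left(G \right)} = 660 - 33 G$ ($o{\left(G \right)} = - 33 \left(-20 + G\right) = 660 - 33 G$)
$p{\left(r \right)} = 0$
$o{\left(-182 \right)} + p{\left(w{\left(-7,\left(-5\right)^{2} \right)} \right)} = \left(660 - -6006\right) + 0 = \left(660 + 6006\right) + 0 = 6666 + 0 = 6666$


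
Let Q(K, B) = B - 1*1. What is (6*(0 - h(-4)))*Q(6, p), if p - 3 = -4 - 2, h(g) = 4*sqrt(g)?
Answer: 192*I ≈ 192.0*I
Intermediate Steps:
p = -3 (p = 3 + (-4 - 2) = 3 - 6 = -3)
Q(K, B) = -1 + B (Q(K, B) = B - 1 = -1 + B)
(6*(0 - h(-4)))*Q(6, p) = (6*(0 - 4*sqrt(-4)))*(-1 - 3) = (6*(0 - 4*2*I))*(-4) = (6*(0 - 8*I))*(-4) = (6*(-8*I))*(-4) = -48*I*(-4) = 192*I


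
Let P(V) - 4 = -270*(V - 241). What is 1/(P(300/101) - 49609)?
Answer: 101/1480965 ≈ 6.8199e-5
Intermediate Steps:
P(V) = 65074 - 270*V (P(V) = 4 - 270*(V - 241) = 4 - 270*(-241 + V) = 4 + (65070 - 270*V) = 65074 - 270*V)
1/(P(300/101) - 49609) = 1/((65074 - 81000/101) - 49609) = 1/(6491474/101 - 49609) = 1/(1480965/101) = 101/1480965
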